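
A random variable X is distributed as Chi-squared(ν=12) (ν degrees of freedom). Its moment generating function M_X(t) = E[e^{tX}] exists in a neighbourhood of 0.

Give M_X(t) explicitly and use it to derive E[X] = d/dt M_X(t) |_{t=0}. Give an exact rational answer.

E[X] = D[M](0) = 12

M_X(t) = (1 - 2*t)^(-6)
D[M](t) = -12/(128*t^7 - 448*t^6 + 672*t^5 - 560*t^4 + 280*t^3 - 84*t^2 + 14*t - 1)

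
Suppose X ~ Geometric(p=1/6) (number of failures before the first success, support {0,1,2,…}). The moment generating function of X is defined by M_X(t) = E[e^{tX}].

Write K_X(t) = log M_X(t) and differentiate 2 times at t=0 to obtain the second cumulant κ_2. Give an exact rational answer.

κ_2 = d^2K/dt^2 |_{t=0} = 30

M_X(t) = 1/(6*(1 - 5*e^(t)/6))
K_X(t) = log M_X(t) = -log(1 - 5*e^(t)/6) - log(6)
dK/dt = -5*e^(t)/(5*e^(t) - 6)
d^2K/dt^2 = 30*e^(t)/(25*e^(2*t) - 60*e^(t) + 36)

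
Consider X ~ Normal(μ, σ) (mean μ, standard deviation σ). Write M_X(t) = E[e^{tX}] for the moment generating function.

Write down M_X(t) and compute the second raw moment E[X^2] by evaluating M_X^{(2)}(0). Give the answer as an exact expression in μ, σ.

E[X^2] = d^2M/dt^2 |_{t=0} = μ^2 + σ^2

M_X(t) = e^(μ*t + σ^2*t^2/2)
dM/dt = μ*e^(μ*t)*e^(σ^2*t^2/2) + σ^2*t*e^(μ*t)*e^(σ^2*t^2/2)
d^2M/dt^2 = μ^2*e^(μ*t)*e^(σ^2*t^2/2) + 2*μ*σ^2*t*e^(μ*t)*e^(σ^2*t^2/2) + σ^4*t^2*e^(μ*t)*e^(σ^2*t^2/2) + σ^2*e^(μ*t)*e^(σ^2*t^2/2)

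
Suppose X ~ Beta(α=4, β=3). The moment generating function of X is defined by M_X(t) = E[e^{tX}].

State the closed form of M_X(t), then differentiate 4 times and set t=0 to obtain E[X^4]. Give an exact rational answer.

E[X^4] = D^4[M](0) = 1/6

M_X(t) = ₁F₁(4; 7; t)
D^4[M](t) = ₁F₁(8; 11; t)/6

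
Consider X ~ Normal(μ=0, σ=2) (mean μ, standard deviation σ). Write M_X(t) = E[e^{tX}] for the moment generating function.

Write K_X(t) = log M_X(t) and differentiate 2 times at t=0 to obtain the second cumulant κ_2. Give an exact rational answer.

M_X(t) = e^(2*t^2)
K_X(t) = log M_X(t) = 2*t^2
dK/dt = 4*t
d^2K/dt^2 = 4

κ_2 = d^2K/dt^2 |_{t=0} = 4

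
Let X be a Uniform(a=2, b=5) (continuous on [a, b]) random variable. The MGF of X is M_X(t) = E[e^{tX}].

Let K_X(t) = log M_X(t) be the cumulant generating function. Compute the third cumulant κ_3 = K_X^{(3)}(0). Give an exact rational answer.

M_X(t) = (e^(5*t) - e^(2*t))/(3*t)
K_X(t) = log M_X(t) = -log(t) + log(e^(5*t) - e^(2*t)) - log(3)
D^3[K](t) = (27*t^3*e^(6*t) + 27*t^3*e^(3*t) - 2*e^(9*t) + 6*e^(6*t) - 6*e^(3*t) + 2)/(t^3*e^(9*t) - 3*t^3*e^(6*t) + 3*t^3*e^(3*t) - t^3)

κ_3 = D^3[K](0) = 0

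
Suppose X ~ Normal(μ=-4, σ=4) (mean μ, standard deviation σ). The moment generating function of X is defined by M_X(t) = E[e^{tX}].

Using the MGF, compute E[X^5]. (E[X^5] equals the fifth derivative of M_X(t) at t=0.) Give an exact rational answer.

M_X(t) = e^(8*t^2 - 4*t)
M′(t) = 16*t*e^(-4*t)*e^(8*t^2) - 4*e^(-4*t)*e^(8*t^2)
M′′(t) = (256*t^2*e^(8*t^2) - 128*t*e^(8*t^2) + 32*e^(8*t^2))*e^(-4*t)
M′′′(t) = (4096*t^3*e^(8*t^2) - 3072*t^2*e^(8*t^2) + 1536*t*e^(8*t^2) - 256*e^(8*t^2))*e^(-4*t)
M′′′′(t) = (65536*t^4*e^(8*t^2) - 65536*t^3*e^(8*t^2) + 49152*t^2*e^(8*t^2) - 16384*t*e^(8*t^2) + 2560*e^(8*t^2))*e^(-4*t)
M′′′′′(t) = (1048576*t^5*e^(8*t^2) - 1310720*t^4*e^(8*t^2) + 1310720*t^3*e^(8*t^2) - 655360*t^2*e^(8*t^2) + 204800*t*e^(8*t^2) - 26624*e^(8*t^2))*e^(-4*t)

E[X^5] = M′′′′′(0) = -26624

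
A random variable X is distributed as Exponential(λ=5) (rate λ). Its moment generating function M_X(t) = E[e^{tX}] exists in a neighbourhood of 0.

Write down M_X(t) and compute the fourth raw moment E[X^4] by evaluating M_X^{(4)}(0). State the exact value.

E[X^4] = M^(4)(0) = 24/625

M_X(t) = 5/(5 - t)
M^(4)(t) = -120/(t^5 - 25*t^4 + 250*t^3 - 1250*t^2 + 3125*t - 3125)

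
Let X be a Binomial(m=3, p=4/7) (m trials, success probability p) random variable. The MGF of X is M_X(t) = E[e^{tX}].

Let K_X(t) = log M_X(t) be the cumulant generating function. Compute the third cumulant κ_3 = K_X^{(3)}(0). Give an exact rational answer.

M_X(t) = (4*e^(t)/7 + 3/7)^3
K_X(t) = log M_X(t) = 3*log(4*e^(t)/7 + 3/7)
D^3[K](t) = (-144*e^(2*t) + 108*e^(t))/(64*e^(3*t) + 144*e^(2*t) + 108*e^(t) + 27)

κ_3 = D^3[K](0) = -36/343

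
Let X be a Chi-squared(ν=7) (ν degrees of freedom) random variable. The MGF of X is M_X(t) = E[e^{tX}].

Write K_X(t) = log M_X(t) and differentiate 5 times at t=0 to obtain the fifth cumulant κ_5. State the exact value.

κ_5 = D^5[K](0) = 2688

M_X(t) = (1 - 2*t)^(-7/2)
K_X(t) = log M_X(t) = -7*log(1 - 2*t)/2
D^5[K](t) = -2688/(32*t^5 - 80*t^4 + 80*t^3 - 40*t^2 + 10*t - 1)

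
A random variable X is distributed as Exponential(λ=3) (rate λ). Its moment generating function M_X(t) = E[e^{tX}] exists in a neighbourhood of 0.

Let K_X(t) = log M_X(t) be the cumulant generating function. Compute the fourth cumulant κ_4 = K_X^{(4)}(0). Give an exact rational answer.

κ_4 = K′′′′(0) = 2/27

M_X(t) = 3/(3 - t)
K_X(t) = log M_X(t) = -log(3 - t) + log(3)
K′(t) = -1/(t - 3)
K′′(t) = 1/(t^2 - 6*t + 9)
K′′′(t) = -2/(t^3 - 9*t^2 + 27*t - 27)
K′′′′(t) = 6/(t^4 - 12*t^3 + 54*t^2 - 108*t + 81)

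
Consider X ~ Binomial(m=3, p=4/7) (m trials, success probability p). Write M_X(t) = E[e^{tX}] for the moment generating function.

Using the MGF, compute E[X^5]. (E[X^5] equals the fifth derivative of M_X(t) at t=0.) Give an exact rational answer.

M_X(t) = (4*e^(t)/7 + 3/7)^3
D^5[M](t) = 15552*e^(3*t)/343 + 4608*e^(2*t)/343 + 108*e^(t)/343

E[X^5] = D^5[M](0) = 20268/343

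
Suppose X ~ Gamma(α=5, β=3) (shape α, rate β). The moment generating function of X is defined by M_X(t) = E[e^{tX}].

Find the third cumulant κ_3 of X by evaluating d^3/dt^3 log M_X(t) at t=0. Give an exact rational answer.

κ_3 = d^3K/dt^3 |_{t=0} = 10/27

M_X(t) = 243/(3 - t)^5
K_X(t) = log M_X(t) = -5*log(3 - t) + 5*log(3)
dK/dt = -5/(t - 3)
d^2K/dt^2 = 5/(t^2 - 6*t + 9)
d^3K/dt^3 = -10/(t^3 - 9*t^2 + 27*t - 27)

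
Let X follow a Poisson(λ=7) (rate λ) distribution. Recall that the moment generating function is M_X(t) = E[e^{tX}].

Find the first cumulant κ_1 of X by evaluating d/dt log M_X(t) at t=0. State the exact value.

κ_1 = D[K](0) = 7

M_X(t) = e^(7*e^(t) - 7)
K_X(t) = log M_X(t) = 7*e^(t) - 7
D[K](t) = 7*e^(t)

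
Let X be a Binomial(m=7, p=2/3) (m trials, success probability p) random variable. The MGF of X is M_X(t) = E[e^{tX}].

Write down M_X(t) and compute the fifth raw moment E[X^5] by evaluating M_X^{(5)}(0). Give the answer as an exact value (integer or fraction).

M_X(t) = (2*e^(t)/3 + 1/3)^7
M^(5)(t) = 2151296*e^(7*t)/2187 + 14336*e^(6*t)/9 + 700000*e^(5*t)/729 + 573440*e^(4*t)/2187 + 280*e^(3*t)/9 + 896*e^(2*t)/729 + 14*e^(t)/2187

E[X^5] = M^(5)(0) = 11494/3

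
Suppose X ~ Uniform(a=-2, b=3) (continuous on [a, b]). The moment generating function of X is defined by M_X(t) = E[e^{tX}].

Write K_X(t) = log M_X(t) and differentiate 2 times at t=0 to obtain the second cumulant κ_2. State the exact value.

κ_2 = K^(2)(0) = 25/12

M_X(t) = (e^(3*t) - e^(-2*t))/(5*t)
K_X(t) = log M_X(t) = -log(t) + log(e^(3*t) - e^(-2*t)) - log(5)
K^(2)(t) = (-25*t^2*e^(5*t) + e^(10*t) - 2*e^(5*t) + 1)/(t^2*e^(10*t) - 2*t^2*e^(5*t) + t^2)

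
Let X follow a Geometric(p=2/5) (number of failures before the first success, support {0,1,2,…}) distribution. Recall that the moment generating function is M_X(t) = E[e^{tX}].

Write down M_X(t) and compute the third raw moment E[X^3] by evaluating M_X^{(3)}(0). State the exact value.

M_X(t) = 2/(5*(1 - 3*e^(t)/5))
M^(3)(t) = (54*e^(3*t) + 360*e^(2*t) + 150*e^(t))/(81*e^(4*t) - 540*e^(3*t) + 1350*e^(2*t) - 1500*e^(t) + 625)

E[X^3] = M^(3)(0) = 141/4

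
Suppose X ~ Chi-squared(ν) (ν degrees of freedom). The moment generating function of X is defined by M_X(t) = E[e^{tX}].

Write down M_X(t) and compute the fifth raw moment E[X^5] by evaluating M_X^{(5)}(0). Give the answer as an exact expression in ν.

E[X^5] = d^5M/dt^5 |_{t=0} = ν*(ν^4 + 20*ν^3 + 140*ν^2 + 400*ν + 384)

M_X(t) = (1 - 2*t)^(-ν/2)
dM/dt = -ν/(2*t*(1 - 2*t)^(ν/2) - (1 - 2*t)^(ν/2))
d^2M/dt^2 = (ν^2 + 2*ν)/(4*t^2*(1 - 2*t)^(ν/2) - 4*t*(1 - 2*t)^(ν/2) + (1 - 2*t)^(ν/2))
d^3M/dt^3 = (-ν^3 - 6*ν^2 - 8*ν)/(8*t^3*(1 - 2*t)^(ν/2) - 12*t^2*(1 - 2*t)^(ν/2) + 6*t*(1 - 2*t)^(ν/2) - (1 - 2*t)^(ν/2))
d^4M/dt^4 = (ν^4 + 12*ν^3 + 44*ν^2 + 48*ν)/(16*t^4*(1 - 2*t)^(ν/2) - 32*t^3*(1 - 2*t)^(ν/2) + 24*t^2*(1 - 2*t)^(ν/2) - 8*t*(1 - 2*t)^(ν/2) + (1 - 2*t)^(ν/2))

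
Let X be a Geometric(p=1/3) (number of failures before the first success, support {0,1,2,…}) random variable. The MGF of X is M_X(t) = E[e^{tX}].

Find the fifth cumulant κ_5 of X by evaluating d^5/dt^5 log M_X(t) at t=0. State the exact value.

M_X(t) = 1/(3*(1 - 2*e^(t)/3))
K_X(t) = log M_X(t) = -log(1 - 2*e^(t)/3) - log(3)
K′(t) = -2*e^(t)/(2*e^(t) - 3)
K′′(t) = 6*e^(t)/(4*e^(2*t) - 12*e^(t) + 9)
K′′′(t) = (-12*e^(2*t) - 18*e^(t))/(8*e^(3*t) - 36*e^(2*t) + 54*e^(t) - 27)
K′′′′(t) = (24*e^(3*t) + 144*e^(2*t) + 54*e^(t))/(16*e^(4*t) - 96*e^(3*t) + 216*e^(2*t) - 216*e^(t) + 81)
K′′′′′(t) = (-48*e^(4*t) - 792*e^(3*t) - 1188*e^(2*t) - 162*e^(t))/(32*e^(5*t) - 240*e^(4*t) + 720*e^(3*t) - 1080*e^(2*t) + 810*e^(t) - 243)

κ_5 = K′′′′′(0) = 2190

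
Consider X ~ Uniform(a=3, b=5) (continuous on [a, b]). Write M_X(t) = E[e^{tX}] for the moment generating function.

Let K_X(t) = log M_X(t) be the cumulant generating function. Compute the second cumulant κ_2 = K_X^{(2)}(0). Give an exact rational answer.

κ_2 = D^2[K](0) = 1/3

M_X(t) = (e^(5*t) - e^(3*t))/(2*t)
K_X(t) = log M_X(t) = -log(t) + log(e^(5*t) - e^(3*t)) - log(2)
D^2[K](t) = (-4*t^2*e^(2*t) + e^(4*t) - 2*e^(2*t) + 1)/(t^2*e^(4*t) - 2*t^2*e^(2*t) + t^2)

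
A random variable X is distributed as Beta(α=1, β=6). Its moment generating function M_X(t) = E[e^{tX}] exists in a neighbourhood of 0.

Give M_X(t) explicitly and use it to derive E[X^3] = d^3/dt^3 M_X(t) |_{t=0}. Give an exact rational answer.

M_X(t) = ₁F₁(1; 7; t)
D^3[M](t) = ₁F₁(4; 10; t)/84

E[X^3] = D^3[M](0) = 1/84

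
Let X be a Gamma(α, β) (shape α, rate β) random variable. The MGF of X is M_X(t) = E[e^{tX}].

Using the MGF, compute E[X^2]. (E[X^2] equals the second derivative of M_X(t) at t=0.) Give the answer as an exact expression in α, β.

M_X(t) = (β/(β - t))^α
M′(t) = -α*β^α*(1/(β - t))^α/(-β + t)
M′′(t) = (α^2*β^α*(1/(β - t))^α + α*β^α*(1/(β - t))^α)/(β^2 - 2*β*t + t^2)

E[X^2] = M′′(0) = α*(α + 1)/β^2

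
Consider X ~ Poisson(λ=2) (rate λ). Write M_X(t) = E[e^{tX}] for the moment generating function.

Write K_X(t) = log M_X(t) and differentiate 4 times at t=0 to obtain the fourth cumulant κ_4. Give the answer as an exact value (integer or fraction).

M_X(t) = e^(2*e^(t) - 2)
K_X(t) = log M_X(t) = 2*e^(t) - 2
K′(t) = 2*e^(t)
K′′(t) = 2*e^(t)
K′′′(t) = 2*e^(t)
K′′′′(t) = 2*e^(t)

κ_4 = K′′′′(0) = 2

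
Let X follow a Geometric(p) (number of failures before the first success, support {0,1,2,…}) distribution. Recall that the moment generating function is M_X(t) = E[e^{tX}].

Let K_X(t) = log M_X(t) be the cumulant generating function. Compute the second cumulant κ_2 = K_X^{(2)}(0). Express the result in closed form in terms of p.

κ_2 = D^2[K](0) = (1 - p)/p^2

M_X(t) = p/(-(1 - p)*e^(t) + 1)
K_X(t) = log M_X(t) = log(p) - log(-(1 - p)*e^(t) + 1)
D^2[K](t) = (-p*e^(t) + e^(t))/(p^2*e^(2*t) - 2*p*e^(2*t) + 2*p*e^(t) + e^(2*t) - 2*e^(t) + 1)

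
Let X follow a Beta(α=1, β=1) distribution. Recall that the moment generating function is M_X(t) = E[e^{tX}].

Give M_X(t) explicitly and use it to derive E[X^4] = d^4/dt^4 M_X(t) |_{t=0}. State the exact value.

M_X(t) = ₁F₁(1; 2; t)
M′(t) = ₁F₁(2; 3; t)/2
M′′(t) = ₁F₁(3; 4; t)/3
M′′′(t) = ₁F₁(4; 5; t)/4
M′′′′(t) = ₁F₁(5; 6; t)/5

E[X^4] = M′′′′(0) = 1/5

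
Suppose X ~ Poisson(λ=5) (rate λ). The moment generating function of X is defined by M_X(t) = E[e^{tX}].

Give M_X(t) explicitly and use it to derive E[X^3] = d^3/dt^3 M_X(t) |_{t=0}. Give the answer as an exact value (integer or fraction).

M_X(t) = e^(5*e^(t) - 5)
dM/dt = 5*e^(-5)*e^(t)*e^(5*e^(t))
d^2M/dt^2 = (25*e^(2*t)*e^(5*e^(t)) + 5*e^(t)*e^(5*e^(t)))*e^(-5)
d^3M/dt^3 = (125*e^(3*t)*e^(5*e^(t)) + 75*e^(2*t)*e^(5*e^(t)) + 5*e^(t)*e^(5*e^(t)))*e^(-5)

E[X^3] = d^3M/dt^3 |_{t=0} = 205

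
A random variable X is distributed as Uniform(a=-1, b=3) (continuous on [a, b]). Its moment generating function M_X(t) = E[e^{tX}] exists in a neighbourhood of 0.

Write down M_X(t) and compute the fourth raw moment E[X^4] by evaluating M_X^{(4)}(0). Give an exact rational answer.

E[X^4] = D^4[M](0) = 61/5

M_X(t) = (e^(3*t) - e^(-t))/(4*t)
D^4[M](t) = (81*t^4*e^(4*t) - t^4 - 108*t^3*e^(4*t) - 4*t^3 + 108*t^2*e^(4*t) - 12*t^2 - 72*t*e^(4*t) - 24*t + 24*e^(4*t) - 24)*e^(-t)/(4*t^5)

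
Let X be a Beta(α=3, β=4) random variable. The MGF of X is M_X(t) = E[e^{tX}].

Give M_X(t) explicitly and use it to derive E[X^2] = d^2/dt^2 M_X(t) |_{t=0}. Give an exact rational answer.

M_X(t) = ₁F₁(3; 7; t)
M^(2)(t) = 3*₁F₁(5; 9; t)/14

E[X^2] = M^(2)(0) = 3/14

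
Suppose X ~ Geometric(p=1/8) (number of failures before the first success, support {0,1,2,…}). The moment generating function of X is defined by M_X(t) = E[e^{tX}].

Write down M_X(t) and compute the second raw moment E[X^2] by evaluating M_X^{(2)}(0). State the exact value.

M_X(t) = 1/(8*(1 - 7*e^(t)/8))
D^2[M](t) = (-49*e^(2*t) - 56*e^(t))/(343*e^(3*t) - 1176*e^(2*t) + 1344*e^(t) - 512)

E[X^2] = D^2[M](0) = 105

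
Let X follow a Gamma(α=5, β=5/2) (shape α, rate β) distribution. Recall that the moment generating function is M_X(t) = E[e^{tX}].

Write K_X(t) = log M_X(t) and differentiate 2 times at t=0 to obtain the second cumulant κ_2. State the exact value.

κ_2 = d^2K/dt^2 |_{t=0} = 4/5

M_X(t) = 3125/(32*(5/2 - t)^5)
K_X(t) = log M_X(t) = -5*log(5/2 - t) - 5*log(2) + 5*log(5)
dK/dt = -10/(2*t - 5)
d^2K/dt^2 = 20/(4*t^2 - 20*t + 25)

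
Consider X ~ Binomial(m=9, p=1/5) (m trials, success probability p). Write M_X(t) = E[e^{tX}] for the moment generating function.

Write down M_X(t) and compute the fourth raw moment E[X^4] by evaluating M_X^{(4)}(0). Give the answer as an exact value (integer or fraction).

M_X(t) = (e^(t)/5 + 4/5)^9

E[X^4] = D^4[M](0) = 31869/625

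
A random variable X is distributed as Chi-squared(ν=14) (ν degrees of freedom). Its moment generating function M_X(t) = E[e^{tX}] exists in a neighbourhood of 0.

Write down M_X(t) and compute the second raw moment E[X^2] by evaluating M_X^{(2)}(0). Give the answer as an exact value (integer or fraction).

E[X^2] = M′′(0) = 224

M_X(t) = (1 - 2*t)^(-7)
M′(t) = 14/(256*t^8 - 1024*t^7 + 1792*t^6 - 1792*t^5 + 1120*t^4 - 448*t^3 + 112*t^2 - 16*t + 1)
M′′(t) = -224/(512*t^9 - 2304*t^8 + 4608*t^7 - 5376*t^6 + 4032*t^5 - 2016*t^4 + 672*t^3 - 144*t^2 + 18*t - 1)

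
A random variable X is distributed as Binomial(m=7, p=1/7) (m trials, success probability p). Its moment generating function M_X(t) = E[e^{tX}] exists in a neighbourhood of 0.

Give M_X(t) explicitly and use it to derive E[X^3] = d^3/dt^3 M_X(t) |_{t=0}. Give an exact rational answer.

M_X(t) = (e^(t)/7 + 6/7)^7
D^3[M](t) = e^(7*t)/2401 + 1296*e^(6*t)/117649 + 13500*e^(5*t)/117649 + 69120*e^(4*t)/117649 + 174960*e^(3*t)/117649 + 186624*e^(2*t)/117649 + 46656*e^(t)/117649

E[X^3] = D^3[M](0) = 205/49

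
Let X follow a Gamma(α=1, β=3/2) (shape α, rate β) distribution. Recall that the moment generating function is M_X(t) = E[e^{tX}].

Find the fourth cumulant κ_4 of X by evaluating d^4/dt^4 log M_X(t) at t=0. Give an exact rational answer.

M_X(t) = 3/(2*(3/2 - t))
K_X(t) = log M_X(t) = -log(3/2 - t) - log(2) + log(3)
K^(4)(t) = 96/(16*t^4 - 96*t^3 + 216*t^2 - 216*t + 81)

κ_4 = K^(4)(0) = 32/27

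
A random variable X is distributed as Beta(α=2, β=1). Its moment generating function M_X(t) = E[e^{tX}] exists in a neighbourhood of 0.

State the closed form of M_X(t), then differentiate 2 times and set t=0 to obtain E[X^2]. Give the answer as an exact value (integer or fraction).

E[X^2] = M^(2)(0) = 1/2

M_X(t) = ₁F₁(2; 3; t)
M^(2)(t) = ₁F₁(4; 5; t)/2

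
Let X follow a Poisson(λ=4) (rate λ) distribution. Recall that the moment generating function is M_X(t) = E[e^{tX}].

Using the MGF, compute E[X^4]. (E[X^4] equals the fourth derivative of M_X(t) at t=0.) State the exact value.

M_X(t) = e^(4*e^(t) - 4)
D^4[M](t) = (256*e^(4*t)*e^(4*e^(t)) + 384*e^(3*t)*e^(4*e^(t)) + 112*e^(2*t)*e^(4*e^(t)) + 4*e^(t)*e^(4*e^(t)))*e^(-4)

E[X^4] = D^4[M](0) = 756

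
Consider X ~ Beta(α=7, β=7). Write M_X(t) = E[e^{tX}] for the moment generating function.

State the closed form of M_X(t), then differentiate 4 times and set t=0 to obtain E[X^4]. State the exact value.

M_X(t) = ₁F₁(7; 14; t)
D^4[M](t) = 3*₁F₁(11; 18; t)/34

E[X^4] = D^4[M](0) = 3/34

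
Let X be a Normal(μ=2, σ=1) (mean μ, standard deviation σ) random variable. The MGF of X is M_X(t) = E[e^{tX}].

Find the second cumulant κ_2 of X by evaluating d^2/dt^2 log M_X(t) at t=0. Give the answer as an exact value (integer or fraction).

M_X(t) = e^(t^2/2 + 2*t)
K_X(t) = log M_X(t) = t^2/2 + 2*t
K′(t) = t + 2
K′′(t) = 1

κ_2 = K′′(0) = 1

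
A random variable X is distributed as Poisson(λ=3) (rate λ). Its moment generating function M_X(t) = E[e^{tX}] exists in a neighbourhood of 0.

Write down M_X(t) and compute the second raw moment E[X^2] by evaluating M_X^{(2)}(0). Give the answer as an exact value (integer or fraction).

E[X^2] = M^(2)(0) = 12

M_X(t) = e^(3*e^(t) - 3)
M^(2)(t) = (9*e^(2*t)*e^(3*e^(t)) + 3*e^(t)*e^(3*e^(t)))*e^(-3)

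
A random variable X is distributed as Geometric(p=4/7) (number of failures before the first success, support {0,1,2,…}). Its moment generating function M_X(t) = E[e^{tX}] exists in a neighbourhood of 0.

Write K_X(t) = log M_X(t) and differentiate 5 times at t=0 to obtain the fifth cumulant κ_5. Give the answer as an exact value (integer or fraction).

M_X(t) = 4/(7*(1 - 3*e^(t)/7))
K_X(t) = log M_X(t) = -log(1 - 3*e^(t)/7) - log(7) + 2*log(2)
K^(5)(t) = (-567*e^(4*t) - 14553*e^(3*t) - 33957*e^(2*t) - 7203*e^(t))/(243*e^(5*t) - 2835*e^(4*t) + 13230*e^(3*t) - 30870*e^(2*t) + 36015*e^(t) - 16807)

κ_5 = K^(5)(0) = 7035/128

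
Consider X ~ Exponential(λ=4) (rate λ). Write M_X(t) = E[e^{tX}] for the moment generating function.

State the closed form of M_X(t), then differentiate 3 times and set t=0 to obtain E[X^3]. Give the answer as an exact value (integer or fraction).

M_X(t) = 4/(4 - t)
M^(3)(t) = 24/(t^4 - 16*t^3 + 96*t^2 - 256*t + 256)

E[X^3] = M^(3)(0) = 3/32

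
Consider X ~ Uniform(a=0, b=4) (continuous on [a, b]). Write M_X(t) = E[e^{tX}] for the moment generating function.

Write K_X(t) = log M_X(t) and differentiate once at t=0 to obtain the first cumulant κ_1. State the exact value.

κ_1 = K^(1)(0) = 2

M_X(t) = (e^(4*t) - 1)/(4*t)
K_X(t) = log M_X(t) = -log(t) + log(e^(4*t) - 1) - 2*log(2)
K^(1)(t) = (4*t*e^(4*t) - e^(4*t) + 1)/(t*e^(4*t) - t)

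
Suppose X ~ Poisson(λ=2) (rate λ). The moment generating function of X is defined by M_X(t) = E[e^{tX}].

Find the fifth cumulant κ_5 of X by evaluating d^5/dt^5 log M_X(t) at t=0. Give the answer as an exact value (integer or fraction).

M_X(t) = e^(2*e^(t) - 2)
K_X(t) = log M_X(t) = 2*e^(t) - 2
D^5[K](t) = 2*e^(t)

κ_5 = D^5[K](0) = 2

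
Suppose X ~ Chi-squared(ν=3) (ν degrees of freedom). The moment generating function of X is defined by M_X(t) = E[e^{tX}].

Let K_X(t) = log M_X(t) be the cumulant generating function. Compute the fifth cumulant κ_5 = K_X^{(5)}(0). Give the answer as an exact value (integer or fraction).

M_X(t) = (1 - 2*t)^(-3/2)
K_X(t) = log M_X(t) = -3*log(1 - 2*t)/2
D^5[K](t) = -1152/(32*t^5 - 80*t^4 + 80*t^3 - 40*t^2 + 10*t - 1)

κ_5 = D^5[K](0) = 1152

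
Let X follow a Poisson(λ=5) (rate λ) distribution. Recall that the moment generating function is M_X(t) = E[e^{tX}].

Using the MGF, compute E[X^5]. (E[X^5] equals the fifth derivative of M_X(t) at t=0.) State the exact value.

E[X^5] = D^5[M](0) = 12880

M_X(t) = e^(5*e^(t) - 5)
D^5[M](t) = (3125*e^(5*t)*e^(5*e^(t)) + 6250*e^(4*t)*e^(5*e^(t)) + 3125*e^(3*t)*e^(5*e^(t)) + 375*e^(2*t)*e^(5*e^(t)) + 5*e^(t)*e^(5*e^(t)))*e^(-5)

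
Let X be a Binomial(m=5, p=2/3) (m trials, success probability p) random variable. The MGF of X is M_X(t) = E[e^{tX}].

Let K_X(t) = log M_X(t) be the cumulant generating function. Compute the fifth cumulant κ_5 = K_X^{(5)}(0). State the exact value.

κ_5 = d^5K/dt^5 |_{t=0} = 50/81

M_X(t) = (2*e^(t)/3 + 1/3)^5
K_X(t) = log M_X(t) = 5*log(2*e^(t)/3 + 1/3)
dK/dt = 10*e^(t)/(2*e^(t) + 1)
d^2K/dt^2 = 10*e^(t)/(4*e^(2*t) + 4*e^(t) + 1)
d^3K/dt^3 = (-20*e^(2*t) + 10*e^(t))/(8*e^(3*t) + 12*e^(2*t) + 6*e^(t) + 1)
d^4K/dt^4 = (40*e^(3*t) - 80*e^(2*t) + 10*e^(t))/(16*e^(4*t) + 32*e^(3*t) + 24*e^(2*t) + 8*e^(t) + 1)
d^5K/dt^5 = (-80*e^(4*t) + 440*e^(3*t) - 220*e^(2*t) + 10*e^(t))/(32*e^(5*t) + 80*e^(4*t) + 80*e^(3*t) + 40*e^(2*t) + 10*e^(t) + 1)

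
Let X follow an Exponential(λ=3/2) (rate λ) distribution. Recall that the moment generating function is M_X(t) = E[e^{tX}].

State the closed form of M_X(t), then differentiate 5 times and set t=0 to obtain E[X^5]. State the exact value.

M_X(t) = 3/(2*(3/2 - t))
D^5[M](t) = 11520/(64*t^6 - 576*t^5 + 2160*t^4 - 4320*t^3 + 4860*t^2 - 2916*t + 729)

E[X^5] = D^5[M](0) = 1280/81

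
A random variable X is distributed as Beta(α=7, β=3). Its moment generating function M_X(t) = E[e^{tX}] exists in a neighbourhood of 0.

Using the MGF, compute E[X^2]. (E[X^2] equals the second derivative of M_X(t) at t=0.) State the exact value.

M_X(t) = ₁F₁(7; 10; t)
dM/dt = 7*₁F₁(8; 11; t)/10
d^2M/dt^2 = 28*₁F₁(9; 12; t)/55

E[X^2] = d^2M/dt^2 |_{t=0} = 28/55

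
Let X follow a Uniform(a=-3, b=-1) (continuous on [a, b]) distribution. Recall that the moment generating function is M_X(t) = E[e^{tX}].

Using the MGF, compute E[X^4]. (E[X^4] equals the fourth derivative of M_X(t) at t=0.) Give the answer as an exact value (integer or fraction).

M_X(t) = (e^(-t) - e^(-3*t))/(2*t)
M^(4)(t) = (t^4*e^(2*t) - 81*t^4 + 4*t^3*e^(2*t) - 108*t^3 + 12*t^2*e^(2*t) - 108*t^2 + 24*t*e^(2*t) - 72*t + 24*e^(2*t) - 24)*e^(-3*t)/(2*t^5)

E[X^4] = M^(4)(0) = 121/5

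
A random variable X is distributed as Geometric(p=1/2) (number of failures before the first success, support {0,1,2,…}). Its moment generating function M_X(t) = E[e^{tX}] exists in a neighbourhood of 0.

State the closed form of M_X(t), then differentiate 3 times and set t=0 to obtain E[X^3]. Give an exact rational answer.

M_X(t) = 1/(2*(1 - e^(t)/2))
M′(t) = e^(t)/(e^(2*t) - 4*e^(t) + 4)
M′′(t) = (-e^(2*t) - 2*e^(t))/(e^(3*t) - 6*e^(2*t) + 12*e^(t) - 8)
M′′′(t) = (e^(3*t) + 8*e^(2*t) + 4*e^(t))/(e^(4*t) - 8*e^(3*t) + 24*e^(2*t) - 32*e^(t) + 16)

E[X^3] = M′′′(0) = 13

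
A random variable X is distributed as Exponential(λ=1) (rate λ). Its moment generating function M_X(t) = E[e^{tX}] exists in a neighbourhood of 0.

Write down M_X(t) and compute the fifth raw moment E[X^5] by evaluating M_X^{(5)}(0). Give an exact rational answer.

M_X(t) = 1/(1 - t)
dM/dt = 1/(t^2 - 2*t + 1)
d^2M/dt^2 = -2/(t^3 - 3*t^2 + 3*t - 1)
d^3M/dt^3 = 6/(t^4 - 4*t^3 + 6*t^2 - 4*t + 1)
d^4M/dt^4 = -24/(t^5 - 5*t^4 + 10*t^3 - 10*t^2 + 5*t - 1)
d^5M/dt^5 = 120/(t^6 - 6*t^5 + 15*t^4 - 20*t^3 + 15*t^2 - 6*t + 1)

E[X^5] = d^5M/dt^5 |_{t=0} = 120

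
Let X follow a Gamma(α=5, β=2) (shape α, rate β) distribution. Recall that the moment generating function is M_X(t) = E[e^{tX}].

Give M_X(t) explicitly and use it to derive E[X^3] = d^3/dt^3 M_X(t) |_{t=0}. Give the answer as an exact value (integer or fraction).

E[X^3] = M^(3)(0) = 105/4

M_X(t) = 32/(2 - t)^5
M^(3)(t) = 6720/(t^8 - 16*t^7 + 112*t^6 - 448*t^5 + 1120*t^4 - 1792*t^3 + 1792*t^2 - 1024*t + 256)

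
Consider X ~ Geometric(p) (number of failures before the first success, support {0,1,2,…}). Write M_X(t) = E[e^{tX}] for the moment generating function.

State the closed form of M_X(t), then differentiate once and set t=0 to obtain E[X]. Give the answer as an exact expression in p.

M_X(t) = p/(-(1 - p)*e^(t) + 1)
D[M](t) = (-p^2*e^(t) + p*e^(t))/(p^2*e^(2*t) - 2*p*e^(2*t) + 2*p*e^(t) + e^(2*t) - 2*e^(t) + 1)

E[X] = D[M](0) = (1 - p)/p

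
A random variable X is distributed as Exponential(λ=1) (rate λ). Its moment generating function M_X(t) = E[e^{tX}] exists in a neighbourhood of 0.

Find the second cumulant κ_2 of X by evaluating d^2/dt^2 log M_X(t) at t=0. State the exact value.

M_X(t) = 1/(1 - t)
K_X(t) = log M_X(t) = -log(1 - t)
K′(t) = -1/(t - 1)
K′′(t) = 1/(t^2 - 2*t + 1)

κ_2 = K′′(0) = 1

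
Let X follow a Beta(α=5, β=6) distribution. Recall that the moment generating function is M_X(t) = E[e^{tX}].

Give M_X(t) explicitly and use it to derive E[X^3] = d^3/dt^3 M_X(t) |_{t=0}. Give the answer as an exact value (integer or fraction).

M_X(t) = ₁F₁(5; 11; t)
D^3[M](t) = 35*₁F₁(8; 14; t)/286

E[X^3] = D^3[M](0) = 35/286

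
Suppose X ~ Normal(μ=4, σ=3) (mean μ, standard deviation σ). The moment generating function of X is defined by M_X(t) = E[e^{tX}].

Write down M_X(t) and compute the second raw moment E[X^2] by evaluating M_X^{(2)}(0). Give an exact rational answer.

E[X^2] = D^2[M](0) = 25

M_X(t) = e^(9*t^2/2 + 4*t)
D^2[M](t) = 81*t^2*e^(4*t)*e^(9*t^2/2) + 72*t*e^(4*t)*e^(9*t^2/2) + 25*e^(4*t)*e^(9*t^2/2)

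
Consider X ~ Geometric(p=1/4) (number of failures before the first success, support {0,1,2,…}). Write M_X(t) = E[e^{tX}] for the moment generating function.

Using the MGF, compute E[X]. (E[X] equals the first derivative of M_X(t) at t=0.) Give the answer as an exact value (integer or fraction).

M_X(t) = 1/(4*(1 - 3*e^(t)/4))
D[M](t) = 3*e^(t)/(9*e^(2*t) - 24*e^(t) + 16)

E[X] = D[M](0) = 3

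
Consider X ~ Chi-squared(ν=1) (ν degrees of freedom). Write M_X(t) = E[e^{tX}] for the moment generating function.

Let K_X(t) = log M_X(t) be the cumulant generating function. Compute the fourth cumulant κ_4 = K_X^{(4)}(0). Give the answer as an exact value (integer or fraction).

κ_4 = d^4K/dt^4 |_{t=0} = 48

M_X(t) = 1/√(1 - 2*t)
K_X(t) = log M_X(t) = -log(1 - 2*t)/2
dK/dt = -1/(2*t - 1)
d^2K/dt^2 = 2/(4*t^2 - 4*t + 1)
d^3K/dt^3 = -8/(8*t^3 - 12*t^2 + 6*t - 1)
d^4K/dt^4 = 48/(16*t^4 - 32*t^3 + 24*t^2 - 8*t + 1)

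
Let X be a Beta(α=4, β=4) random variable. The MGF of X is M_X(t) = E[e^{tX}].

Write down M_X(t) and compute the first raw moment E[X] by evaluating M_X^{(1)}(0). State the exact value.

E[X] = D[M](0) = 1/2

M_X(t) = ₁F₁(4; 8; t)
D[M](t) = ₁F₁(5; 9; t)/2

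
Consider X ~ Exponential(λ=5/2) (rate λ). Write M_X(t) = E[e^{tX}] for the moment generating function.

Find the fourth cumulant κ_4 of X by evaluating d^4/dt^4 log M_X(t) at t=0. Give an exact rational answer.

κ_4 = K^(4)(0) = 96/625

M_X(t) = 5/(2*(5/2 - t))
K_X(t) = log M_X(t) = -log(5/2 - t) - log(2) + log(5)
K^(4)(t) = 96/(16*t^4 - 160*t^3 + 600*t^2 - 1000*t + 625)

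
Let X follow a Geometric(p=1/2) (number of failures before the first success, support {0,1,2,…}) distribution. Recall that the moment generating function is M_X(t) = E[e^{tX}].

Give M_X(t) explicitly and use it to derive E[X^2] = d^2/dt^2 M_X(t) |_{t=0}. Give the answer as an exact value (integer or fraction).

M_X(t) = 1/(2*(1 - e^(t)/2))
M′(t) = e^(t)/(e^(2*t) - 4*e^(t) + 4)
M′′(t) = (-e^(2*t) - 2*e^(t))/(e^(3*t) - 6*e^(2*t) + 12*e^(t) - 8)

E[X^2] = M′′(0) = 3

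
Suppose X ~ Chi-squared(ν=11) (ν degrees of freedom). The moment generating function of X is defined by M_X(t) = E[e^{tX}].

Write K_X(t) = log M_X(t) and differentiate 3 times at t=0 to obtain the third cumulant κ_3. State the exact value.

M_X(t) = (1 - 2*t)^(-11/2)
K_X(t) = log M_X(t) = -11*log(1 - 2*t)/2
D^3[K](t) = -88/(8*t^3 - 12*t^2 + 6*t - 1)

κ_3 = D^3[K](0) = 88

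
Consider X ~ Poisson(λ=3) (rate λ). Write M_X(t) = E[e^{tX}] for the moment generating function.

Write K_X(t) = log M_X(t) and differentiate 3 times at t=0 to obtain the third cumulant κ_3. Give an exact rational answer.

M_X(t) = e^(3*e^(t) - 3)
K_X(t) = log M_X(t) = 3*e^(t) - 3
K′(t) = 3*e^(t)
K′′(t) = 3*e^(t)
K′′′(t) = 3*e^(t)

κ_3 = K′′′(0) = 3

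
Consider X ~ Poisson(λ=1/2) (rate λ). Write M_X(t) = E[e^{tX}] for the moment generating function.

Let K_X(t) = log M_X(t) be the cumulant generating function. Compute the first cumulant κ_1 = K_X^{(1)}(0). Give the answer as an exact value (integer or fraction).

κ_1 = dK/dt |_{t=0} = 1/2

M_X(t) = e^(e^(t)/2 - 1/2)
K_X(t) = log M_X(t) = e^(t)/2 - 1/2
dK/dt = e^(t)/2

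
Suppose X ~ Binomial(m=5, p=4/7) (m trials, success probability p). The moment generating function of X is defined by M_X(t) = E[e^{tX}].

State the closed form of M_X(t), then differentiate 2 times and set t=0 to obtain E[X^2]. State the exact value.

M_X(t) = (4*e^(t)/7 + 3/7)^5
D^2[M](t) = 25600*e^(5*t)/16807 + 61440*e^(4*t)/16807 + 51840*e^(3*t)/16807 + 17280*e^(2*t)/16807 + 1620*e^(t)/16807

E[X^2] = D^2[M](0) = 460/49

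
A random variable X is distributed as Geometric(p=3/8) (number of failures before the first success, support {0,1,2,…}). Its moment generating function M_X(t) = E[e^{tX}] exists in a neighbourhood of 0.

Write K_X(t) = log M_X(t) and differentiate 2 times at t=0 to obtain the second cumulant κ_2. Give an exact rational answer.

κ_2 = D^2[K](0) = 40/9

M_X(t) = 3/(8*(1 - 5*e^(t)/8))
K_X(t) = log M_X(t) = -log(1 - 5*e^(t)/8) - 3*log(2) + log(3)
D^2[K](t) = 40*e^(t)/(25*e^(2*t) - 80*e^(t) + 64)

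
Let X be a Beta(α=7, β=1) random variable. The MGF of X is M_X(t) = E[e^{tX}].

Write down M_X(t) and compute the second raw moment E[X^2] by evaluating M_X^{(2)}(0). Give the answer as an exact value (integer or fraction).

E[X^2] = M^(2)(0) = 7/9

M_X(t) = ₁F₁(7; 8; t)
M^(2)(t) = 7*₁F₁(9; 10; t)/9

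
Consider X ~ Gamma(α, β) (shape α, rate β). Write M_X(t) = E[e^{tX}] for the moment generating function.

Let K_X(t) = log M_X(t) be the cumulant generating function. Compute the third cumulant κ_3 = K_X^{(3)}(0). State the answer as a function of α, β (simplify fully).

M_X(t) = (β/(β - t))^α
K_X(t) = log M_X(t) = α*(log(β) - log(β - t))
D^3[K](t) = -2*α/(-β^3 + 3*β^2*t - 3*β*t^2 + t^3)

κ_3 = D^3[K](0) = 2*α/β^3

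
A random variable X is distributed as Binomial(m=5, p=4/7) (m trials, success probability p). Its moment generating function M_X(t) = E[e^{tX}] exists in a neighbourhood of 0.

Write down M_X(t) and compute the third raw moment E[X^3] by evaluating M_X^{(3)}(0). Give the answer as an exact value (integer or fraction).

E[X^3] = M′′′(0) = 11540/343

M_X(t) = (4*e^(t)/7 + 3/7)^5
M′(t) = 5120*e^(5*t)/16807 + 15360*e^(4*t)/16807 + 17280*e^(3*t)/16807 + 8640*e^(2*t)/16807 + 1620*e^(t)/16807
M′′(t) = 25600*e^(5*t)/16807 + 61440*e^(4*t)/16807 + 51840*e^(3*t)/16807 + 17280*e^(2*t)/16807 + 1620*e^(t)/16807
M′′′(t) = 128000*e^(5*t)/16807 + 245760*e^(4*t)/16807 + 155520*e^(3*t)/16807 + 34560*e^(2*t)/16807 + 1620*e^(t)/16807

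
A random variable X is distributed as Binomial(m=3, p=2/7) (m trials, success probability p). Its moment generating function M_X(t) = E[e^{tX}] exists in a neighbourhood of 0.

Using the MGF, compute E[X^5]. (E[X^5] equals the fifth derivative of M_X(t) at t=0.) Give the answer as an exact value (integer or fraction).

E[X^5] = M′′′′′(0) = 4014/343

M_X(t) = (2*e^(t)/7 + 5/7)^3
M′(t) = 24*e^(3*t)/343 + 120*e^(2*t)/343 + 150*e^(t)/343
M′′(t) = 72*e^(3*t)/343 + 240*e^(2*t)/343 + 150*e^(t)/343
M′′′(t) = 216*e^(3*t)/343 + 480*e^(2*t)/343 + 150*e^(t)/343
M′′′′(t) = 648*e^(3*t)/343 + 960*e^(2*t)/343 + 150*e^(t)/343
M′′′′′(t) = 1944*e^(3*t)/343 + 1920*e^(2*t)/343 + 150*e^(t)/343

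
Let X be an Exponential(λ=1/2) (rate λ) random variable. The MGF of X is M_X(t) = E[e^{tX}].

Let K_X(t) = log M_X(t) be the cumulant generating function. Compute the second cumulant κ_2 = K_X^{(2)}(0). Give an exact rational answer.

κ_2 = D^2[K](0) = 4

M_X(t) = 1/(2*(1/2 - t))
K_X(t) = log M_X(t) = -log(1/2 - t) - log(2)
D^2[K](t) = 4/(4*t^2 - 4*t + 1)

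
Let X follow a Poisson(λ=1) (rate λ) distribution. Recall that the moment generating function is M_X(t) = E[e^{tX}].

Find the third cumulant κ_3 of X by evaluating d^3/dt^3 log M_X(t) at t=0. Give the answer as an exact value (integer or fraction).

M_X(t) = e^(e^(t) - 1)
K_X(t) = log M_X(t) = e^(t) - 1
K^(3)(t) = e^(t)

κ_3 = K^(3)(0) = 1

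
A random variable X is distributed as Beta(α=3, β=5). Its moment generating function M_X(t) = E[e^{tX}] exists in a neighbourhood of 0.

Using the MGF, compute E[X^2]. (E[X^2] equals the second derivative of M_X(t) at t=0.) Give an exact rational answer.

E[X^2] = M′′(0) = 1/6

M_X(t) = ₁F₁(3; 8; t)
M′(t) = 3*₁F₁(4; 9; t)/8
M′′(t) = ₁F₁(5; 10; t)/6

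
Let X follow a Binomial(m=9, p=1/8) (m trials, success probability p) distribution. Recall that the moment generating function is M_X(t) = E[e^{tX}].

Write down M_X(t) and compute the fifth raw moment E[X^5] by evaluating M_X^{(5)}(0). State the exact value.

M_X(t) = (e^(t)/8 + 7/8)^9

E[X^5] = M′′′′′(0) = 103329/2048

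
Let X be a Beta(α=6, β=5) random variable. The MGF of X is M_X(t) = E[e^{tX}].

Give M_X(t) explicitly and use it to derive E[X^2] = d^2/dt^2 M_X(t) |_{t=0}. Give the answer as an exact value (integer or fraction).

M_X(t) = ₁F₁(6; 11; t)
M′(t) = 6*₁F₁(7; 12; t)/11
M′′(t) = 7*₁F₁(8; 13; t)/22

E[X^2] = M′′(0) = 7/22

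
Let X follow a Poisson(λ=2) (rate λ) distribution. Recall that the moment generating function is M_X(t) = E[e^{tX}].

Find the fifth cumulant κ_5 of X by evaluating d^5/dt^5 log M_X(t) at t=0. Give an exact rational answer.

κ_5 = d^5K/dt^5 |_{t=0} = 2

M_X(t) = e^(2*e^(t) - 2)
K_X(t) = log M_X(t) = 2*e^(t) - 2
dK/dt = 2*e^(t)
d^2K/dt^2 = 2*e^(t)
d^3K/dt^3 = 2*e^(t)
d^4K/dt^4 = 2*e^(t)
d^5K/dt^5 = 2*e^(t)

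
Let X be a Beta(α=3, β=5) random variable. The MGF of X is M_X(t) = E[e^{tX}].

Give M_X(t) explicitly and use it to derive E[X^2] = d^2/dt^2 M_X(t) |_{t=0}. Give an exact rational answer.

M_X(t) = ₁F₁(3; 8; t)
M′(t) = 3*₁F₁(4; 9; t)/8
M′′(t) = ₁F₁(5; 10; t)/6

E[X^2] = M′′(0) = 1/6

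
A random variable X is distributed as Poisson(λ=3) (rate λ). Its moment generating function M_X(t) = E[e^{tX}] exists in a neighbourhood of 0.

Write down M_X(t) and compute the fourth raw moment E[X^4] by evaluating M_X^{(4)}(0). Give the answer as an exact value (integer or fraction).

E[X^4] = D^4[M](0) = 309

M_X(t) = e^(3*e^(t) - 3)
D^4[M](t) = (81*e^(4*t)*e^(3*e^(t)) + 162*e^(3*t)*e^(3*e^(t)) + 63*e^(2*t)*e^(3*e^(t)) + 3*e^(t)*e^(3*e^(t)))*e^(-3)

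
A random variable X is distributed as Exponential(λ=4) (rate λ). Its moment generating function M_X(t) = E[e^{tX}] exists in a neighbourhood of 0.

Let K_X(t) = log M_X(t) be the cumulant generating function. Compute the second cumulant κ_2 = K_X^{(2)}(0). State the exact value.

κ_2 = K′′(0) = 1/16

M_X(t) = 4/(4 - t)
K_X(t) = log M_X(t) = -log(4 - t) + 2*log(2)
K′(t) = -1/(t - 4)
K′′(t) = 1/(t^2 - 8*t + 16)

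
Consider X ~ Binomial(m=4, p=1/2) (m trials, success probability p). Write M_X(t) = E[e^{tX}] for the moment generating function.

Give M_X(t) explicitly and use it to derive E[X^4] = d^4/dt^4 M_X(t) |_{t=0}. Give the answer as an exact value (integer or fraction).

E[X^4] = M′′′′(0) = 85/2

M_X(t) = (e^(t)/2 + 1/2)^4
M′(t) = e^(4*t)/4 + 3*e^(3*t)/4 + 3*e^(2*t)/4 + e^(t)/4
M′′(t) = e^(4*t) + 9*e^(3*t)/4 + 3*e^(2*t)/2 + e^(t)/4
M′′′(t) = 4*e^(4*t) + 27*e^(3*t)/4 + 3*e^(2*t) + e^(t)/4
M′′′′(t) = 16*e^(4*t) + 81*e^(3*t)/4 + 6*e^(2*t) + e^(t)/4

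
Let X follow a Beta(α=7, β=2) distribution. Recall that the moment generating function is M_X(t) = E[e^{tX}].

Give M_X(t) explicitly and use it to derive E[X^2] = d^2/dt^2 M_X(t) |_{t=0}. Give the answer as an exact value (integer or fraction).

M_X(t) = ₁F₁(7; 9; t)
dM/dt = 7*₁F₁(8; 10; t)/9
d^2M/dt^2 = 28*₁F₁(9; 11; t)/45

E[X^2] = d^2M/dt^2 |_{t=0} = 28/45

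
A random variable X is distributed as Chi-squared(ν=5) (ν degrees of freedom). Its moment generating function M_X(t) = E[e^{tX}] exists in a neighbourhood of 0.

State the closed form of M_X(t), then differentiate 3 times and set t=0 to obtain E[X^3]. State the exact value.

E[X^3] = M′′′(0) = 315

M_X(t) = (1 - 2*t)^(-5/2)
M′(t) = -5/(8*t^3*√(1 - 2*t) - 12*t^2*√(1 - 2*t) + 6*t*√(1 - 2*t) - √(1 - 2*t))
M′′(t) = 35/(16*t^4*√(1 - 2*t) - 32*t^3*√(1 - 2*t) + 24*t^2*√(1 - 2*t) - 8*t*√(1 - 2*t) + √(1 - 2*t))
M′′′(t) = -315/(32*t^5*√(1 - 2*t) - 80*t^4*√(1 - 2*t) + 80*t^3*√(1 - 2*t) - 40*t^2*√(1 - 2*t) + 10*t*√(1 - 2*t) - √(1 - 2*t))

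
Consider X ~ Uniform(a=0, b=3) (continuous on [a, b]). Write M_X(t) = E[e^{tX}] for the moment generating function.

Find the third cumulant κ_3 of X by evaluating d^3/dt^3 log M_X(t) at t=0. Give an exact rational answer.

M_X(t) = (e^(3*t) - 1)/(3*t)
K_X(t) = log M_X(t) = -log(t) + log(e^(3*t) - 1) - log(3)
K′(t) = (3*t*e^(3*t) - e^(3*t) + 1)/(t*e^(3*t) - t)
K′′(t) = (-9*t^2*e^(3*t) + e^(6*t) - 2*e^(3*t) + 1)/(t^2*e^(6*t) - 2*t^2*e^(3*t) + t^2)
K′′′(t) = (27*t^3*e^(6*t) + 27*t^3*e^(3*t) - 2*e^(9*t) + 6*e^(6*t) - 6*e^(3*t) + 2)/(t^3*e^(9*t) - 3*t^3*e^(6*t) + 3*t^3*e^(3*t) - t^3)

κ_3 = K′′′(0) = 0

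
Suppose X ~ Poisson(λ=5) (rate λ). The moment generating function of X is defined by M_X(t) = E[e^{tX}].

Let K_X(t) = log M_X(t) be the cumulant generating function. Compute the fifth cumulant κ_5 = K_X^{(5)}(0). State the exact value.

M_X(t) = e^(5*e^(t) - 5)
K_X(t) = log M_X(t) = 5*e^(t) - 5
dK/dt = 5*e^(t)
d^2K/dt^2 = 5*e^(t)
d^3K/dt^3 = 5*e^(t)
d^4K/dt^4 = 5*e^(t)
d^5K/dt^5 = 5*e^(t)

κ_5 = d^5K/dt^5 |_{t=0} = 5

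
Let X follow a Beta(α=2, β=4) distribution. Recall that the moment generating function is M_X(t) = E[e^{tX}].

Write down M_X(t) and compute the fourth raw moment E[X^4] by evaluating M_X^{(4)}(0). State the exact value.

M_X(t) = ₁F₁(2; 6; t)
M^(4)(t) = 5*₁F₁(6; 10; t)/126

E[X^4] = M^(4)(0) = 5/126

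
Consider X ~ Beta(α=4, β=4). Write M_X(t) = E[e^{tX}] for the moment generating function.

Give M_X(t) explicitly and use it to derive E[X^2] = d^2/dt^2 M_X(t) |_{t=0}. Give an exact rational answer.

M_X(t) = ₁F₁(4; 8; t)
M′(t) = ₁F₁(5; 9; t)/2
M′′(t) = 5*₁F₁(6; 10; t)/18

E[X^2] = M′′(0) = 5/18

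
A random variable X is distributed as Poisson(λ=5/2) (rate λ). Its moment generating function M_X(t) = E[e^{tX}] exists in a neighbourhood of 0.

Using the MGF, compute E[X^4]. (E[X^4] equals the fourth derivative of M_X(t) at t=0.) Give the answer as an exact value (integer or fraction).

M_X(t) = e^(5*e^(t)/2 - 5/2)
D^4[M](t) = (625*e^(4*t)*e^(5*e^(t)/2) + 1500*e^(3*t)*e^(5*e^(t)/2) + 700*e^(2*t)*e^(5*e^(t)/2) + 40*e^(t)*e^(5*e^(t)/2))*e^(-5/2)/16

E[X^4] = D^4[M](0) = 2865/16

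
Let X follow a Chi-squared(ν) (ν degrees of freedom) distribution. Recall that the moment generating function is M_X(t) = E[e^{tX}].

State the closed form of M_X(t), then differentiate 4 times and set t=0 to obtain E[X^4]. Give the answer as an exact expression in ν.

E[X^4] = D^4[M](0) = ν*(ν^3 + 12*ν^2 + 44*ν + 48)

M_X(t) = (1 - 2*t)^(-ν/2)
D^4[M](t) = (ν^4 + 12*ν^3 + 44*ν^2 + 48*ν)/(16*t^4*(1 - 2*t)^(ν/2) - 32*t^3*(1 - 2*t)^(ν/2) + 24*t^2*(1 - 2*t)^(ν/2) - 8*t*(1 - 2*t)^(ν/2) + (1 - 2*t)^(ν/2))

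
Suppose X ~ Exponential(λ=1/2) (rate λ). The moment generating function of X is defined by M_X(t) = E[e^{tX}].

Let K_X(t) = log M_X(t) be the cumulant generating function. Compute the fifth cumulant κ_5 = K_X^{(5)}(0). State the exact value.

M_X(t) = 1/(2*(1/2 - t))
K_X(t) = log M_X(t) = -log(1/2 - t) - log(2)
K^(5)(t) = -768/(32*t^5 - 80*t^4 + 80*t^3 - 40*t^2 + 10*t - 1)

κ_5 = K^(5)(0) = 768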